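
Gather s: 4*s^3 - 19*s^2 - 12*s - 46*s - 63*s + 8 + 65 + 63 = 4*s^3 - 19*s^2 - 121*s + 136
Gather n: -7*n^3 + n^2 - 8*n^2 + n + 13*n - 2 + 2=-7*n^3 - 7*n^2 + 14*n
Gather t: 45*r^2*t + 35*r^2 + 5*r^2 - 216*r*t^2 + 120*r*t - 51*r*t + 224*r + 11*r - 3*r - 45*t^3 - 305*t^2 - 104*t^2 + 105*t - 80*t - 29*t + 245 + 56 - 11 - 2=40*r^2 + 232*r - 45*t^3 + t^2*(-216*r - 409) + t*(45*r^2 + 69*r - 4) + 288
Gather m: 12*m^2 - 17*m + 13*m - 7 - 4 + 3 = 12*m^2 - 4*m - 8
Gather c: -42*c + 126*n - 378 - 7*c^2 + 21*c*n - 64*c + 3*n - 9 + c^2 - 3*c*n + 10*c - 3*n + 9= -6*c^2 + c*(18*n - 96) + 126*n - 378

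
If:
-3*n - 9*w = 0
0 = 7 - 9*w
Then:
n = -7/3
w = 7/9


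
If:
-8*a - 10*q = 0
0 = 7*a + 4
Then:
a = -4/7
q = 16/35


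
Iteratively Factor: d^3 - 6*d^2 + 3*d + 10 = (d - 5)*(d^2 - d - 2) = (d - 5)*(d - 2)*(d + 1)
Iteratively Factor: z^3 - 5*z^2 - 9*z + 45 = (z - 5)*(z^2 - 9) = (z - 5)*(z - 3)*(z + 3)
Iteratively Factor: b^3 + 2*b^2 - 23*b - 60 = (b + 4)*(b^2 - 2*b - 15) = (b - 5)*(b + 4)*(b + 3)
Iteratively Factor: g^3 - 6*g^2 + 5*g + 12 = (g + 1)*(g^2 - 7*g + 12) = (g - 3)*(g + 1)*(g - 4)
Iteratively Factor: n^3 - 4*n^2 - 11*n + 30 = (n + 3)*(n^2 - 7*n + 10) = (n - 5)*(n + 3)*(n - 2)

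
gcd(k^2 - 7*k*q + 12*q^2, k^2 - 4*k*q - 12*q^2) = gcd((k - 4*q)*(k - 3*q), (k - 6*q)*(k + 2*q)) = 1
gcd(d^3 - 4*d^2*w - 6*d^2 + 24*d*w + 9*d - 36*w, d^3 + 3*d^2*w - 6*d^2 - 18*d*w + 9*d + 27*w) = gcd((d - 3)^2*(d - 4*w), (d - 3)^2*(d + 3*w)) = d^2 - 6*d + 9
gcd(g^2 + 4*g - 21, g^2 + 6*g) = 1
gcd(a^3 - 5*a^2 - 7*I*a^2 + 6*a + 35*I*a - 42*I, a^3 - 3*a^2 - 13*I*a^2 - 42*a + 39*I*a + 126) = a^2 + a*(-3 - 7*I) + 21*I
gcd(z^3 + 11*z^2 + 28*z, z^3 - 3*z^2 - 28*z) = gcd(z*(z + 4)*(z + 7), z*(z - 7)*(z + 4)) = z^2 + 4*z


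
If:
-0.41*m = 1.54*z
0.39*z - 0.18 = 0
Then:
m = -1.73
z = 0.46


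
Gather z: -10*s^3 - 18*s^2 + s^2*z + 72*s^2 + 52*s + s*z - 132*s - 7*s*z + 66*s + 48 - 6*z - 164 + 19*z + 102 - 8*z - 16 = -10*s^3 + 54*s^2 - 14*s + z*(s^2 - 6*s + 5) - 30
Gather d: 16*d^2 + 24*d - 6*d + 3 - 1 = 16*d^2 + 18*d + 2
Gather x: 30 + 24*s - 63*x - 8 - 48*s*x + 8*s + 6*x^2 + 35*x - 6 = 32*s + 6*x^2 + x*(-48*s - 28) + 16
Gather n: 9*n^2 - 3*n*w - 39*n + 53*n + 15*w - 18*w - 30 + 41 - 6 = 9*n^2 + n*(14 - 3*w) - 3*w + 5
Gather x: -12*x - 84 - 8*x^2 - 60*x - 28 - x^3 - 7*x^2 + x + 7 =-x^3 - 15*x^2 - 71*x - 105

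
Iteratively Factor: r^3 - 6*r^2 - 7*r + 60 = (r - 4)*(r^2 - 2*r - 15) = (r - 4)*(r + 3)*(r - 5)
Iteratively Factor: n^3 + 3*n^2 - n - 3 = (n - 1)*(n^2 + 4*n + 3) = (n - 1)*(n + 3)*(n + 1)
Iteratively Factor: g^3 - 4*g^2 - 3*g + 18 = (g - 3)*(g^2 - g - 6) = (g - 3)^2*(g + 2)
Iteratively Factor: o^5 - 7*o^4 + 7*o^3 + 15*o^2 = (o - 5)*(o^4 - 2*o^3 - 3*o^2) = o*(o - 5)*(o^3 - 2*o^2 - 3*o) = o^2*(o - 5)*(o^2 - 2*o - 3) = o^2*(o - 5)*(o + 1)*(o - 3)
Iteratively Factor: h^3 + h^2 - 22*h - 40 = (h + 2)*(h^2 - h - 20) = (h + 2)*(h + 4)*(h - 5)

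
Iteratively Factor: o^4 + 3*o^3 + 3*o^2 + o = (o + 1)*(o^3 + 2*o^2 + o) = (o + 1)^2*(o^2 + o) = (o + 1)^3*(o)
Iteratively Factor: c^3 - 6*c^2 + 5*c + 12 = (c - 4)*(c^2 - 2*c - 3) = (c - 4)*(c - 3)*(c + 1)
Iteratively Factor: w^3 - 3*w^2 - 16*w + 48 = (w - 4)*(w^2 + w - 12) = (w - 4)*(w + 4)*(w - 3)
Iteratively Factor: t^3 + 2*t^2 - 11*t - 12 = (t + 4)*(t^2 - 2*t - 3) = (t + 1)*(t + 4)*(t - 3)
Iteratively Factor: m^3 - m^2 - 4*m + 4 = (m - 2)*(m^2 + m - 2) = (m - 2)*(m - 1)*(m + 2)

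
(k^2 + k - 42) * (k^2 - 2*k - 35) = k^4 - k^3 - 79*k^2 + 49*k + 1470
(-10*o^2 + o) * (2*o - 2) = -20*o^3 + 22*o^2 - 2*o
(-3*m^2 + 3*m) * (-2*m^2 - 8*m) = 6*m^4 + 18*m^3 - 24*m^2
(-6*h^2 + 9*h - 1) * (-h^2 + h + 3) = 6*h^4 - 15*h^3 - 8*h^2 + 26*h - 3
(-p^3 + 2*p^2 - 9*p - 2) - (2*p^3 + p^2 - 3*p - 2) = -3*p^3 + p^2 - 6*p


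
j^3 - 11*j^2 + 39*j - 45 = (j - 5)*(j - 3)^2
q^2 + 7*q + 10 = (q + 2)*(q + 5)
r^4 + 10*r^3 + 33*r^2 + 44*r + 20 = (r + 1)*(r + 2)^2*(r + 5)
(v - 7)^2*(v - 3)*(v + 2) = v^4 - 15*v^3 + 57*v^2 + 35*v - 294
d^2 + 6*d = d*(d + 6)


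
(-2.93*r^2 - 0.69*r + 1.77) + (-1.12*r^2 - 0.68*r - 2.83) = -4.05*r^2 - 1.37*r - 1.06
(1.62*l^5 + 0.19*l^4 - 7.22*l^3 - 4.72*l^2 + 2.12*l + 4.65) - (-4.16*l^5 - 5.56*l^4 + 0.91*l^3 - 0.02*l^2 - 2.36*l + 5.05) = 5.78*l^5 + 5.75*l^4 - 8.13*l^3 - 4.7*l^2 + 4.48*l - 0.399999999999999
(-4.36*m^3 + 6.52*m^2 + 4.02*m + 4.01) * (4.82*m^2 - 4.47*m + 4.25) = -21.0152*m^5 + 50.9156*m^4 - 28.298*m^3 + 29.0688*m^2 - 0.839700000000001*m + 17.0425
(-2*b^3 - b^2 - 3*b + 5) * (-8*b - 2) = 16*b^4 + 12*b^3 + 26*b^2 - 34*b - 10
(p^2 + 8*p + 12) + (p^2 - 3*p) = 2*p^2 + 5*p + 12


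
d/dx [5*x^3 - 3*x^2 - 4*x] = 15*x^2 - 6*x - 4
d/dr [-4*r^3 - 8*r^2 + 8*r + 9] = -12*r^2 - 16*r + 8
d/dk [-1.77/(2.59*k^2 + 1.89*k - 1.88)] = (9.1686*k + 3.3453)/(2.59*k^2 + 1.89*k - 1.88)^2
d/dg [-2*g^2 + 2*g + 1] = 2 - 4*g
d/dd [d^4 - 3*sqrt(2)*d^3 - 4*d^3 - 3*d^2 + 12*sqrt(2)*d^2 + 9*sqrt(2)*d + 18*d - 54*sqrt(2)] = 4*d^3 - 9*sqrt(2)*d^2 - 12*d^2 - 6*d + 24*sqrt(2)*d + 9*sqrt(2) + 18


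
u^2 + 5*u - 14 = (u - 2)*(u + 7)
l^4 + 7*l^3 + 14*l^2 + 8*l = l*(l + 1)*(l + 2)*(l + 4)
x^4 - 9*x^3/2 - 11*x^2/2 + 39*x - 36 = (x - 4)*(x - 2)*(x - 3/2)*(x + 3)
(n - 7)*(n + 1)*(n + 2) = n^3 - 4*n^2 - 19*n - 14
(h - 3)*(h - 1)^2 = h^3 - 5*h^2 + 7*h - 3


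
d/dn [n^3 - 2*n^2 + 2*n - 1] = 3*n^2 - 4*n + 2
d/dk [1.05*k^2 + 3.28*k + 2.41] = 2.1*k + 3.28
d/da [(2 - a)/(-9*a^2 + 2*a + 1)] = (-9*a^2 + 36*a - 5)/(81*a^4 - 36*a^3 - 14*a^2 + 4*a + 1)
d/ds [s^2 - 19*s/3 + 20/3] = 2*s - 19/3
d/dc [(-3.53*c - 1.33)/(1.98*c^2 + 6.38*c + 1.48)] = (6.9894*c^2 + 5.2668*c + 3.261)/(3.9204*c^4 + 25.2648*c^3 + 46.5652*c^2 + 18.8848*c + 2.1904)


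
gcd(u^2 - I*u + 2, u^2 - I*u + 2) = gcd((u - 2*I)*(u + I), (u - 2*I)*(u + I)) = u^2 - I*u + 2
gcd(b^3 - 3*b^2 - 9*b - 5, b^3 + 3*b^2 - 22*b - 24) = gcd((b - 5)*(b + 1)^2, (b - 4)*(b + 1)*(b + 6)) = b + 1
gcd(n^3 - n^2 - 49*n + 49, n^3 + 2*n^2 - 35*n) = n + 7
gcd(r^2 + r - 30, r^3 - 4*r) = 1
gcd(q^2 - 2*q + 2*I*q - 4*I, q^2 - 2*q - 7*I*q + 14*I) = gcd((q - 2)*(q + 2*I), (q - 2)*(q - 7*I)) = q - 2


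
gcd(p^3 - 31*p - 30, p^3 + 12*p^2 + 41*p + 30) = p^2 + 6*p + 5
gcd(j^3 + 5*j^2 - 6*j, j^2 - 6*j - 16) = 1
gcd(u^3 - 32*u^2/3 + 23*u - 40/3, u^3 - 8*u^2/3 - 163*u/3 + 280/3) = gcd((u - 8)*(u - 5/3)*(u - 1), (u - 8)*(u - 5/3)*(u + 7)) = u^2 - 29*u/3 + 40/3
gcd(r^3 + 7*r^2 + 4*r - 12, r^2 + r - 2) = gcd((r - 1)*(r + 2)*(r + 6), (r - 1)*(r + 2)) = r^2 + r - 2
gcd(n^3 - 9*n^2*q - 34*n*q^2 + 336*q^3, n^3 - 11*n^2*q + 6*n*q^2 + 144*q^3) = -n + 8*q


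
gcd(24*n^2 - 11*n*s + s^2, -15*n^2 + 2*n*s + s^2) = -3*n + s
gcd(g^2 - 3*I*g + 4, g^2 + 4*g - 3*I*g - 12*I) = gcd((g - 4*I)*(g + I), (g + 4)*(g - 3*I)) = 1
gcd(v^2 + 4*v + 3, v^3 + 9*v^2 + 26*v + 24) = v + 3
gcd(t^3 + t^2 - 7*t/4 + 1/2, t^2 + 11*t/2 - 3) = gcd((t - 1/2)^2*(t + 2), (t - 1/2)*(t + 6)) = t - 1/2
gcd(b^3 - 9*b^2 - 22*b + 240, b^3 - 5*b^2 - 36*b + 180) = b - 6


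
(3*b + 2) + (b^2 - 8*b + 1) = b^2 - 5*b + 3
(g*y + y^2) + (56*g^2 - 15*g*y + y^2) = 56*g^2 - 14*g*y + 2*y^2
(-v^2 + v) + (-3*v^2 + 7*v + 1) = -4*v^2 + 8*v + 1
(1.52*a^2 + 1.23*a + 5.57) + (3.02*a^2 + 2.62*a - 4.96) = 4.54*a^2 + 3.85*a + 0.61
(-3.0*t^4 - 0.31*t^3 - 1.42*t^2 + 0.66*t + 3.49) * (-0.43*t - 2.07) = 1.29*t^5 + 6.3433*t^4 + 1.2523*t^3 + 2.6556*t^2 - 2.8669*t - 7.2243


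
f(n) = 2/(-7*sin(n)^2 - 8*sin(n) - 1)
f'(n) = 2*(14*sin(n)*cos(n) + 8*cos(n))/(-7*sin(n)^2 - 8*sin(n) - 1)^2 = 4*(7*sin(n) + 4)*cos(n)/(7*sin(n)^2 + 8*sin(n) + 1)^2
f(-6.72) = 1.77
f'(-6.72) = 2.94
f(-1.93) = 5.64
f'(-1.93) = 28.58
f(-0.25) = 3.63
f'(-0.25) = 28.98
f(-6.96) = 1.58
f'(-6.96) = -0.75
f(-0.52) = 1.60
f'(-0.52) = 1.17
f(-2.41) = 1.64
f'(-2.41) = 1.35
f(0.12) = -0.97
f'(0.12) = 4.54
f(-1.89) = 7.01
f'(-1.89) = 40.83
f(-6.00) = -0.53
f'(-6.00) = 1.60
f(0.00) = -2.00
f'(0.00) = 16.00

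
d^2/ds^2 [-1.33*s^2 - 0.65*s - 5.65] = -2.66000000000000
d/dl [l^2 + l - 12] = 2*l + 1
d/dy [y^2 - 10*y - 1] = 2*y - 10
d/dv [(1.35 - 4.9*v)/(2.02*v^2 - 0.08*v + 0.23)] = (9.898*v^2 - 5.454*v - 1.019)/(4.0804*v^4 - 0.3232*v^3 + 0.9356*v^2 - 0.0368*v + 0.0529)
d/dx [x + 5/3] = 1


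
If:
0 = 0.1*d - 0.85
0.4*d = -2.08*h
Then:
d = 8.50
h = -1.63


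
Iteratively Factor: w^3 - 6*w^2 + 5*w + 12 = (w + 1)*(w^2 - 7*w + 12) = (w - 4)*(w + 1)*(w - 3)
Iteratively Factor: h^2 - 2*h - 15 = (h + 3)*(h - 5)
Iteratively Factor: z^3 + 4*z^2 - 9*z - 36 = (z - 3)*(z^2 + 7*z + 12) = (z - 3)*(z + 4)*(z + 3)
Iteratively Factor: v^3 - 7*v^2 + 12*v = (v)*(v^2 - 7*v + 12) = v*(v - 3)*(v - 4)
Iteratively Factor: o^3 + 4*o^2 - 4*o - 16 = (o - 2)*(o^2 + 6*o + 8) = (o - 2)*(o + 2)*(o + 4)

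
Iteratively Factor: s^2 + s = (s + 1)*(s)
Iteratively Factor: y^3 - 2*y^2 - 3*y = (y + 1)*(y^2 - 3*y) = (y - 3)*(y + 1)*(y)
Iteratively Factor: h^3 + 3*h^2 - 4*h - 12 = (h + 2)*(h^2 + h - 6) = (h + 2)*(h + 3)*(h - 2)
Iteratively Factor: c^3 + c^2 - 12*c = (c - 3)*(c^2 + 4*c) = (c - 3)*(c + 4)*(c)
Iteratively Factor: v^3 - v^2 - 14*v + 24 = (v - 2)*(v^2 + v - 12) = (v - 3)*(v - 2)*(v + 4)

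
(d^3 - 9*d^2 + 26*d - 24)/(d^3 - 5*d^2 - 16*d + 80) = (d^2 - 5*d + 6)/(d^2 - d - 20)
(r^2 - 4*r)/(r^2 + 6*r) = (r - 4)/(r + 6)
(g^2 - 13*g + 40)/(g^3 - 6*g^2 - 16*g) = (g - 5)/(g*(g + 2))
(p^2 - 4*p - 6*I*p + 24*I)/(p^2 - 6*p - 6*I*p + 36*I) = (p - 4)/(p - 6)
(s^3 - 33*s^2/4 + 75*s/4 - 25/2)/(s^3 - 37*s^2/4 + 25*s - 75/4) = (s - 2)/(s - 3)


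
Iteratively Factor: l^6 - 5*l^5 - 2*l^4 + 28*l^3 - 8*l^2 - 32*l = (l + 1)*(l^5 - 6*l^4 + 4*l^3 + 24*l^2 - 32*l) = (l - 2)*(l + 1)*(l^4 - 4*l^3 - 4*l^2 + 16*l) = (l - 2)^2*(l + 1)*(l^3 - 2*l^2 - 8*l) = l*(l - 2)^2*(l + 1)*(l^2 - 2*l - 8) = l*(l - 2)^2*(l + 1)*(l + 2)*(l - 4)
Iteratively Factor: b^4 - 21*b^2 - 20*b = (b + 4)*(b^3 - 4*b^2 - 5*b) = (b - 5)*(b + 4)*(b^2 + b) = b*(b - 5)*(b + 4)*(b + 1)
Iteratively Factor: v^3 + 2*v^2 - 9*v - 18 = (v + 2)*(v^2 - 9) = (v - 3)*(v + 2)*(v + 3)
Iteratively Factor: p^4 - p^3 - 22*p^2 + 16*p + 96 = (p - 3)*(p^3 + 2*p^2 - 16*p - 32) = (p - 3)*(p + 4)*(p^2 - 2*p - 8) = (p - 4)*(p - 3)*(p + 4)*(p + 2)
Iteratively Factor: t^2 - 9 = (t + 3)*(t - 3)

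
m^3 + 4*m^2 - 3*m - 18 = (m - 2)*(m + 3)^2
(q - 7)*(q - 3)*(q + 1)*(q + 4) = q^4 - 5*q^3 - 25*q^2 + 65*q + 84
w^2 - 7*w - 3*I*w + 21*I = (w - 7)*(w - 3*I)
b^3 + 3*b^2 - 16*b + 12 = (b - 2)*(b - 1)*(b + 6)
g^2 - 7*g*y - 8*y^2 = (g - 8*y)*(g + y)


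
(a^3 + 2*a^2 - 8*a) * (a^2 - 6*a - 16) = a^5 - 4*a^4 - 36*a^3 + 16*a^2 + 128*a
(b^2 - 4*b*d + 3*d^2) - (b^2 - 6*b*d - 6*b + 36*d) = 2*b*d + 6*b + 3*d^2 - 36*d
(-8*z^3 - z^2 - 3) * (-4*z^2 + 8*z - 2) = 32*z^5 - 60*z^4 + 8*z^3 + 14*z^2 - 24*z + 6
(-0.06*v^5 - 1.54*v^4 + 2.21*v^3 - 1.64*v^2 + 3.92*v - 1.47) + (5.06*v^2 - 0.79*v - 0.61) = -0.06*v^5 - 1.54*v^4 + 2.21*v^3 + 3.42*v^2 + 3.13*v - 2.08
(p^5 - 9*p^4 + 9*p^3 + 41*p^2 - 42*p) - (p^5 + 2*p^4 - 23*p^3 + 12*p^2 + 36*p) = -11*p^4 + 32*p^3 + 29*p^2 - 78*p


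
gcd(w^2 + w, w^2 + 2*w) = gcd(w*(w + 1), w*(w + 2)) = w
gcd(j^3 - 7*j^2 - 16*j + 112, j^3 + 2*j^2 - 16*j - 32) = j^2 - 16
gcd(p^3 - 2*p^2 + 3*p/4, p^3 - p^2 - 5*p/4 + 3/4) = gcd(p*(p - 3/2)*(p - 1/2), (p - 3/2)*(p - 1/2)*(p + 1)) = p^2 - 2*p + 3/4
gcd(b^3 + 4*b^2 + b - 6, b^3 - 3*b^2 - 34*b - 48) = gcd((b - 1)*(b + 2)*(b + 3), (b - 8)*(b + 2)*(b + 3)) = b^2 + 5*b + 6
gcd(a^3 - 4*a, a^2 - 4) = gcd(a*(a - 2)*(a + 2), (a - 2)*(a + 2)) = a^2 - 4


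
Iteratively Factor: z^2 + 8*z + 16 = (z + 4)*(z + 4)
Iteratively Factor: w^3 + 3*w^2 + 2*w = (w)*(w^2 + 3*w + 2) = w*(w + 1)*(w + 2)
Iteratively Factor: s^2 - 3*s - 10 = (s - 5)*(s + 2)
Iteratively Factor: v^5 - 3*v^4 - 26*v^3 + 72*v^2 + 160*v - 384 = (v - 4)*(v^4 + v^3 - 22*v^2 - 16*v + 96) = (v - 4)*(v + 3)*(v^3 - 2*v^2 - 16*v + 32) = (v - 4)*(v + 3)*(v + 4)*(v^2 - 6*v + 8) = (v - 4)*(v - 2)*(v + 3)*(v + 4)*(v - 4)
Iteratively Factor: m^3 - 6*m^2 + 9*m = (m)*(m^2 - 6*m + 9) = m*(m - 3)*(m - 3)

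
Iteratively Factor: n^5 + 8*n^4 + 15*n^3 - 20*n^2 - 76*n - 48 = (n + 4)*(n^4 + 4*n^3 - n^2 - 16*n - 12) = (n + 2)*(n + 4)*(n^3 + 2*n^2 - 5*n - 6) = (n - 2)*(n + 2)*(n + 4)*(n^2 + 4*n + 3) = (n - 2)*(n + 1)*(n + 2)*(n + 4)*(n + 3)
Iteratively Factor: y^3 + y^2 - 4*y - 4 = (y - 2)*(y^2 + 3*y + 2) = (y - 2)*(y + 1)*(y + 2)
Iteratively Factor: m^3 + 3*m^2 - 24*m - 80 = (m + 4)*(m^2 - m - 20) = (m - 5)*(m + 4)*(m + 4)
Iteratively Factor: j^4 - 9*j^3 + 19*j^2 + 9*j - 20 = (j - 1)*(j^3 - 8*j^2 + 11*j + 20) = (j - 1)*(j + 1)*(j^2 - 9*j + 20) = (j - 5)*(j - 1)*(j + 1)*(j - 4)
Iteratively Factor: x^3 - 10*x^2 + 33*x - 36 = (x - 4)*(x^2 - 6*x + 9) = (x - 4)*(x - 3)*(x - 3)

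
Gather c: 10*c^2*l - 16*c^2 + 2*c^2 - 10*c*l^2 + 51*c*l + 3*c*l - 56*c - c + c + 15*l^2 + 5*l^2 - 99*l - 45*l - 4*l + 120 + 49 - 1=c^2*(10*l - 14) + c*(-10*l^2 + 54*l - 56) + 20*l^2 - 148*l + 168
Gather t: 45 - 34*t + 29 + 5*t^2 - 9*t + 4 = 5*t^2 - 43*t + 78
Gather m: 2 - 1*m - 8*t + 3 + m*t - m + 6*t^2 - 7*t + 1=m*(t - 2) + 6*t^2 - 15*t + 6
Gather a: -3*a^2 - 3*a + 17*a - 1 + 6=-3*a^2 + 14*a + 5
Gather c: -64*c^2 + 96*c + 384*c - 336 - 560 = -64*c^2 + 480*c - 896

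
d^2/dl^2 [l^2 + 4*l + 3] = 2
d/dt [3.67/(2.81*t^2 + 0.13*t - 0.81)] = (-20.6254*t - 0.4771)/(2.81*t^2 + 0.13*t - 0.81)^2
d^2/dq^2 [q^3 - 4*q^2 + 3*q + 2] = 6*q - 8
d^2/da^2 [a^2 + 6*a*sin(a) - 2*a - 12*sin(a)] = -6*a*sin(a) + 12*sqrt(2)*sin(a + pi/4) + 2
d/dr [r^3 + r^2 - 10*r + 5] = 3*r^2 + 2*r - 10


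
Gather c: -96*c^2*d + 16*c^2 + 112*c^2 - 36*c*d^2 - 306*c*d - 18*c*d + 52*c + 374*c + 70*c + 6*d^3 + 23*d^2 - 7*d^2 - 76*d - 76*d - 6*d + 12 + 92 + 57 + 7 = c^2*(128 - 96*d) + c*(-36*d^2 - 324*d + 496) + 6*d^3 + 16*d^2 - 158*d + 168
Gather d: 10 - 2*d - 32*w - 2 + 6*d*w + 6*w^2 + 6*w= d*(6*w - 2) + 6*w^2 - 26*w + 8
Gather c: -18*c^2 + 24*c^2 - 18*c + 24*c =6*c^2 + 6*c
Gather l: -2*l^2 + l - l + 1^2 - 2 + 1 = -2*l^2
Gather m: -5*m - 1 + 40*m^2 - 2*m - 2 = 40*m^2 - 7*m - 3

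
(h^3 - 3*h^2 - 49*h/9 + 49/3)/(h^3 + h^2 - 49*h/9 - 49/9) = (h - 3)/(h + 1)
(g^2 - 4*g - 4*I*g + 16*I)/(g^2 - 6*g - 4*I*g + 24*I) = (g - 4)/(g - 6)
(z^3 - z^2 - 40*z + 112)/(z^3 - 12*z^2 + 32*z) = (z^2 + 3*z - 28)/(z*(z - 8))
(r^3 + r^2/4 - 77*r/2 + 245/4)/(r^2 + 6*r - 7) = (4*r^2 - 27*r + 35)/(4*(r - 1))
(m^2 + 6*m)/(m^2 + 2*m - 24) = m/(m - 4)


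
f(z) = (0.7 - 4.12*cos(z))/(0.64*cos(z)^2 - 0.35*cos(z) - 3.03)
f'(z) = (0.7 - 4.12*cos(z))*(1.28*sin(z)*cos(z) - 0.35*sin(z))/(0.64*cos(z)^2 - 0.35*cos(z) - 3.03)^2 + 4.12*sin(z)/(0.64*cos(z)^2 - 0.35*cos(z) - 3.03)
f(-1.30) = 0.13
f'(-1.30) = 1.29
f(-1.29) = 0.14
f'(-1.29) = 1.29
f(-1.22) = 0.23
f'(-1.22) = 1.26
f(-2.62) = -1.90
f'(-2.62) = 1.53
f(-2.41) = -1.56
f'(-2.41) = 1.70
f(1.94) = -0.78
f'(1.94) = -1.57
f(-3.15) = -2.36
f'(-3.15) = -0.03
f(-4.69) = -0.26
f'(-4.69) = -1.40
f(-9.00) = -2.04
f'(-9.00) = 1.36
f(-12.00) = 0.97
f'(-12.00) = -0.90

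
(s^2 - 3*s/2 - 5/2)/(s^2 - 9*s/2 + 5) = (s + 1)/(s - 2)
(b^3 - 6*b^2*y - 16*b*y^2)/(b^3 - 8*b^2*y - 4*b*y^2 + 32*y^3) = b/(b - 2*y)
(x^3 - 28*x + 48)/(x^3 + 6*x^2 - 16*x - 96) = (x - 2)/(x + 4)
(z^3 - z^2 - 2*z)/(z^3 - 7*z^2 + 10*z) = (z + 1)/(z - 5)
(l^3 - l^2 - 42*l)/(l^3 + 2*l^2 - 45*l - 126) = l/(l + 3)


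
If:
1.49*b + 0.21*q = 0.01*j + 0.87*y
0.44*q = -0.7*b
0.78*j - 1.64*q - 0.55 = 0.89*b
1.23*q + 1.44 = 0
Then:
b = 0.74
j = -0.92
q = -1.17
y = 0.99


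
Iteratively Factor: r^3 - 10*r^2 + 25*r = (r - 5)*(r^2 - 5*r) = (r - 5)^2*(r)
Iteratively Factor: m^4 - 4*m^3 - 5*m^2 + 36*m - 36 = (m + 3)*(m^3 - 7*m^2 + 16*m - 12) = (m - 2)*(m + 3)*(m^2 - 5*m + 6) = (m - 3)*(m - 2)*(m + 3)*(m - 2)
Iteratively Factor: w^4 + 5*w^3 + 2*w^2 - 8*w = (w + 4)*(w^3 + w^2 - 2*w) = w*(w + 4)*(w^2 + w - 2) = w*(w - 1)*(w + 4)*(w + 2)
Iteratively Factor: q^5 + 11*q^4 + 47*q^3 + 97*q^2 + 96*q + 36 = (q + 2)*(q^4 + 9*q^3 + 29*q^2 + 39*q + 18) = (q + 2)*(q + 3)*(q^3 + 6*q^2 + 11*q + 6) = (q + 2)*(q + 3)^2*(q^2 + 3*q + 2) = (q + 2)^2*(q + 3)^2*(q + 1)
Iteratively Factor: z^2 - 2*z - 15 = (z - 5)*(z + 3)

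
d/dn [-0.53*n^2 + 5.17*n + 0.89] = 5.17 - 1.06*n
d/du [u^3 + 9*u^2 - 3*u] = 3*u^2 + 18*u - 3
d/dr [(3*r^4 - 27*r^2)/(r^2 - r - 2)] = 3*r*(-r*(2*r - 1)*(r^2 - 9) + 2*(9 - 2*r^2)*(-r^2 + r + 2))/(-r^2 + r + 2)^2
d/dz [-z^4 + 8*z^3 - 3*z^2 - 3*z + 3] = -4*z^3 + 24*z^2 - 6*z - 3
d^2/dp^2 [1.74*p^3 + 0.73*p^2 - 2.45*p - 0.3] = 10.44*p + 1.46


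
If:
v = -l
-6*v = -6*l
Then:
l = 0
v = 0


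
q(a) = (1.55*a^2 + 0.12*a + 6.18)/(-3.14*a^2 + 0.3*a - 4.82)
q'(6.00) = 0.01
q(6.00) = -0.54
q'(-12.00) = -0.00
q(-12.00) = -0.49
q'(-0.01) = -0.11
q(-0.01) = -1.28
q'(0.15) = 0.05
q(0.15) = -1.29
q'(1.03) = 0.37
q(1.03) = -1.01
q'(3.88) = 0.04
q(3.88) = -0.59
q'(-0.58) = -0.44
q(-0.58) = -1.10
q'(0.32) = 0.21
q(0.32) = -1.26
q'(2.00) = 0.17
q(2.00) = -0.75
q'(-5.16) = -0.01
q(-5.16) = -0.52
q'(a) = (3.1*a + 0.12)/(-3.14*a^2 + 0.3*a - 4.82) + (6.28*a - 0.3)*(1.55*a^2 + 0.12*a + 6.18)/(-3.14*a^2 + 0.3*a - 4.82)^2 = (0.8418*a^2 + 23.8684*a - 2.4324)/(9.8596*a^4 - 1.884*a^3 + 30.3596*a^2 - 2.892*a + 23.2324)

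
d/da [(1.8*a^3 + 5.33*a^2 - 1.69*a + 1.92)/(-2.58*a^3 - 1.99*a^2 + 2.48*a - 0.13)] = (-1.77635683940025e-15*a^5 + 10.1694*a^4 + 0.207599999999998*a^3 + 24.0141*a^2 + 6.2558*a - 4.5419)/(6.6564*a^6 + 10.2684*a^5 - 8.8367*a^4 - 9.1996*a^3 + 6.6678*a^2 - 0.6448*a + 0.0169)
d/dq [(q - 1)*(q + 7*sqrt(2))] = 2*q - 1 + 7*sqrt(2)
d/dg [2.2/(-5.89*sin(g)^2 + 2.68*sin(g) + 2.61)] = (25.916*sin(g) - 5.896)*cos(g)/(-5.89*sin(g)^2 + 2.68*sin(g) + 2.61)^2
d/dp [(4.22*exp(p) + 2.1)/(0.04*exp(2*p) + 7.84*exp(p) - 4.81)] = (-(0.08*exp(p) + 7.84)*(4.22*exp(p) + 2.1) + 0.1688*exp(2*p) + 33.0848*exp(p) - 20.2982)*exp(p)/(0.04*exp(2*p) + 7.84*exp(p) - 4.81)^2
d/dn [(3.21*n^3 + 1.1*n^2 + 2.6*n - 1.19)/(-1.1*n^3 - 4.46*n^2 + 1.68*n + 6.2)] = (-13.1066*n^4 + 16.5056*n^3 + 69.223*n^2 + 3.0252*n + 18.1192)/(1.21*n^6 + 9.812*n^5 + 16.1956*n^4 - 28.6256*n^3 - 52.4816*n^2 + 20.832*n + 38.44)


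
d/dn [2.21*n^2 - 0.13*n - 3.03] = 4.42*n - 0.13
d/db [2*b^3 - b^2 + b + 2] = 6*b^2 - 2*b + 1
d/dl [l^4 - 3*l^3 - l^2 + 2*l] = 4*l^3 - 9*l^2 - 2*l + 2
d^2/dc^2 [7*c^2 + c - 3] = 14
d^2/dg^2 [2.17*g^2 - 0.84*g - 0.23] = 4.34000000000000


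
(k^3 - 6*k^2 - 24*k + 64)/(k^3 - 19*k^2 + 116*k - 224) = (k^2 + 2*k - 8)/(k^2 - 11*k + 28)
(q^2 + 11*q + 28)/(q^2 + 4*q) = (q + 7)/q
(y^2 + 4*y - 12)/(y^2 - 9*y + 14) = (y + 6)/(y - 7)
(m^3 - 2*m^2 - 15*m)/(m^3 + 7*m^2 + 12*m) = (m - 5)/(m + 4)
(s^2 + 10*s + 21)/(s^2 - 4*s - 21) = (s + 7)/(s - 7)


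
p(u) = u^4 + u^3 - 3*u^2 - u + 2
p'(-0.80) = 3.67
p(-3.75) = 108.58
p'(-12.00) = -6409.00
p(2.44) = 31.67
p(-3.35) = 60.03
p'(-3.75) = -147.25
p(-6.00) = 980.00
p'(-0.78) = 3.61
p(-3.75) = 108.58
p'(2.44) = 60.33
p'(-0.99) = 4.00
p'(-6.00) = -721.00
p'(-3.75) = -147.25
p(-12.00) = 18590.00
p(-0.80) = 0.78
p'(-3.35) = -97.61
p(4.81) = 574.35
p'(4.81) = 484.69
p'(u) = 4*u^3 + 3*u^2 - 6*u - 1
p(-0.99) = 0.04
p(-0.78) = 0.85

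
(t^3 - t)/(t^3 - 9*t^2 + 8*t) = (t + 1)/(t - 8)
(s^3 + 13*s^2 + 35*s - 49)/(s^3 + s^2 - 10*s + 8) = (s^2 + 14*s + 49)/(s^2 + 2*s - 8)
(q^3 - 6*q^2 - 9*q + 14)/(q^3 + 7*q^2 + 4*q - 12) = (q - 7)/(q + 6)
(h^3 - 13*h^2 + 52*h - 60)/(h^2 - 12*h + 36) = (h^2 - 7*h + 10)/(h - 6)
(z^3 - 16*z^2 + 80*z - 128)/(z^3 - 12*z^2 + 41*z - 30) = (z^3 - 16*z^2 + 80*z - 128)/(z^3 - 12*z^2 + 41*z - 30)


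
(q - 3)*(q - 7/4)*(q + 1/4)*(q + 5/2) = q^4 - 2*q^3 - 115*q^2/16 + 367*q/32 + 105/32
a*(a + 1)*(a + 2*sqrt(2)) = a^3 + a^2 + 2*sqrt(2)*a^2 + 2*sqrt(2)*a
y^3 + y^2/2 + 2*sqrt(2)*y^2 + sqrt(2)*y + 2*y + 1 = (y + 1/2)*(y + sqrt(2))^2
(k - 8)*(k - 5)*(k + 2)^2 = k^4 - 9*k^3 - 8*k^2 + 108*k + 160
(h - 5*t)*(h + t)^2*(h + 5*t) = h^4 + 2*h^3*t - 24*h^2*t^2 - 50*h*t^3 - 25*t^4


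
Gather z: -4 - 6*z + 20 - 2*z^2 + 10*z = -2*z^2 + 4*z + 16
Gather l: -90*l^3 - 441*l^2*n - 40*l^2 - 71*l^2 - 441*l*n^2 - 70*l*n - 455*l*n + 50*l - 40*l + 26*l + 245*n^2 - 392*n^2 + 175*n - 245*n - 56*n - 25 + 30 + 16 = -90*l^3 + l^2*(-441*n - 111) + l*(-441*n^2 - 525*n + 36) - 147*n^2 - 126*n + 21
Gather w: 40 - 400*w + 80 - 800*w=120 - 1200*w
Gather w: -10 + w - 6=w - 16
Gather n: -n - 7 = -n - 7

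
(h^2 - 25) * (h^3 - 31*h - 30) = h^5 - 56*h^3 - 30*h^2 + 775*h + 750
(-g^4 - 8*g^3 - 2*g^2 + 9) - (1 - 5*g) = -g^4 - 8*g^3 - 2*g^2 + 5*g + 8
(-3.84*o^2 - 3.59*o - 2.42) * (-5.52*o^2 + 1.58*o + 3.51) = 21.1968*o^4 + 13.7496*o^3 - 5.7922*o^2 - 16.4245*o - 8.4942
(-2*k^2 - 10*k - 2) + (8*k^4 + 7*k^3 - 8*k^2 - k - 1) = 8*k^4 + 7*k^3 - 10*k^2 - 11*k - 3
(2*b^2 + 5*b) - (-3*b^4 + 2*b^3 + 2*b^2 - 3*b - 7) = 3*b^4 - 2*b^3 + 8*b + 7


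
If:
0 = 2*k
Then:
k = 0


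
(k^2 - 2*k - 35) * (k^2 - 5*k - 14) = k^4 - 7*k^3 - 39*k^2 + 203*k + 490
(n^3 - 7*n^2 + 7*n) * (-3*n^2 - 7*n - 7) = -3*n^5 + 14*n^4 + 21*n^3 - 49*n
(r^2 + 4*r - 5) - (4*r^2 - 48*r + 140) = -3*r^2 + 52*r - 145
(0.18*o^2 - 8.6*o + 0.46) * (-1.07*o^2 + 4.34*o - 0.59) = -0.1926*o^4 + 9.9832*o^3 - 37.9224*o^2 + 7.0704*o - 0.2714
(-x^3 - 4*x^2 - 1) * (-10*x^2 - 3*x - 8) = 10*x^5 + 43*x^4 + 20*x^3 + 42*x^2 + 3*x + 8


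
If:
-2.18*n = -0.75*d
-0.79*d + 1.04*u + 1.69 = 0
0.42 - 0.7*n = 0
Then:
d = 1.74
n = 0.60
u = -0.30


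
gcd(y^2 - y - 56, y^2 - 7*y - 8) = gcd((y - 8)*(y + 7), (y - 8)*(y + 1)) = y - 8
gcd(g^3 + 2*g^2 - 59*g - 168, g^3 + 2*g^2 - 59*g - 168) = g^3 + 2*g^2 - 59*g - 168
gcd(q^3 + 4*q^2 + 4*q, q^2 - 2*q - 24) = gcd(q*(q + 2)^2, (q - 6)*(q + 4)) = 1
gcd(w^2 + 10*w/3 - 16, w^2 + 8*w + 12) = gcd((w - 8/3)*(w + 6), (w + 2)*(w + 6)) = w + 6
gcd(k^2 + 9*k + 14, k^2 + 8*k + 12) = k + 2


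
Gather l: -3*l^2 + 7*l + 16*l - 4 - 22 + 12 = -3*l^2 + 23*l - 14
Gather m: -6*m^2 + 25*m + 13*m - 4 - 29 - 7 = -6*m^2 + 38*m - 40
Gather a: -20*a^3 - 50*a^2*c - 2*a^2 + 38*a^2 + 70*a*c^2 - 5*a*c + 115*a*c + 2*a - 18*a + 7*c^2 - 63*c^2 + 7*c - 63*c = -20*a^3 + a^2*(36 - 50*c) + a*(70*c^2 + 110*c - 16) - 56*c^2 - 56*c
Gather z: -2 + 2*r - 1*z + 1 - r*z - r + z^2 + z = -r*z + r + z^2 - 1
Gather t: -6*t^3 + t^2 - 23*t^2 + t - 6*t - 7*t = -6*t^3 - 22*t^2 - 12*t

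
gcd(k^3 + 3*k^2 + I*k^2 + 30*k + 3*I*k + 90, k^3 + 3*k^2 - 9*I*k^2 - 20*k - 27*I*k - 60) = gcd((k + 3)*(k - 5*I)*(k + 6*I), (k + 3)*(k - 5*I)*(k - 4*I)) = k^2 + k*(3 - 5*I) - 15*I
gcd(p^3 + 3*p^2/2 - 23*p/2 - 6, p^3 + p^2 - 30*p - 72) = p + 4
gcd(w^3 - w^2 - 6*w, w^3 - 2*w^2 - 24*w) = w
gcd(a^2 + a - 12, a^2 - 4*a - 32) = a + 4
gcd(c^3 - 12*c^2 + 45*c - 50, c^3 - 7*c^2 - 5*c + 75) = c^2 - 10*c + 25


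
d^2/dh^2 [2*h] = 0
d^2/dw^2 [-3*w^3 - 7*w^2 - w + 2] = -18*w - 14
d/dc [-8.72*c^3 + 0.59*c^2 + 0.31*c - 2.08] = -26.16*c^2 + 1.18*c + 0.31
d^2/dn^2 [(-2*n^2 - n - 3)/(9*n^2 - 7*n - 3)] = 18*(-23*n^3 - 99*n^2 + 54*n - 25)/(729*n^6 - 1701*n^5 + 594*n^4 + 791*n^3 - 198*n^2 - 189*n - 27)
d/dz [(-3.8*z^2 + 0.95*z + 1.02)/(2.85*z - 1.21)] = (-10.83*z^2 + 9.196*z - 4.0565)/(8.1225*z^2 - 6.897*z + 1.4641)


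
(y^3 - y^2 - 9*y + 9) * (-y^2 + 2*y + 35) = -y^5 + 3*y^4 + 42*y^3 - 62*y^2 - 297*y + 315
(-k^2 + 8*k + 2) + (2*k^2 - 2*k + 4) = k^2 + 6*k + 6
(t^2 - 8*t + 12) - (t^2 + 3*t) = 12 - 11*t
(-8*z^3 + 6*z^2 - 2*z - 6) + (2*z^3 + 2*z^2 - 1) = -6*z^3 + 8*z^2 - 2*z - 7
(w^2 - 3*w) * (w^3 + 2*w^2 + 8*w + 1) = w^5 - w^4 + 2*w^3 - 23*w^2 - 3*w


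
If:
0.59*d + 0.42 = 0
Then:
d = -0.71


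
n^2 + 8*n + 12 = (n + 2)*(n + 6)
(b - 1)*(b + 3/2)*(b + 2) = b^3 + 5*b^2/2 - b/2 - 3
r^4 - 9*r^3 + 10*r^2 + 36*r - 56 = (r - 7)*(r - 2)^2*(r + 2)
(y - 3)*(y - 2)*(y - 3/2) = y^3 - 13*y^2/2 + 27*y/2 - 9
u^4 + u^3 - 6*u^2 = u^2*(u - 2)*(u + 3)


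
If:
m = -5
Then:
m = -5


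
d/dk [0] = 0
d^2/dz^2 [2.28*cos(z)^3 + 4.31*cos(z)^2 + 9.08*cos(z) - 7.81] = -10.79*cos(z) - 8.62*cos(2*z) - 5.13*cos(3*z)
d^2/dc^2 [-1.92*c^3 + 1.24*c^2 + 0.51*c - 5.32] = 2.48 - 11.52*c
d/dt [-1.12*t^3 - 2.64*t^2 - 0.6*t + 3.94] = -3.36*t^2 - 5.28*t - 0.6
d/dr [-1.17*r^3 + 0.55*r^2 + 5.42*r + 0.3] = -3.51*r^2 + 1.1*r + 5.42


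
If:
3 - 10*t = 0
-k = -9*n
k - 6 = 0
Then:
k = 6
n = 2/3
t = 3/10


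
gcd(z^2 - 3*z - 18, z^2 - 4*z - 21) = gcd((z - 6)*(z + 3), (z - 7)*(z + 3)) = z + 3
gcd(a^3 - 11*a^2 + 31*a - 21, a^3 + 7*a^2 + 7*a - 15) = a - 1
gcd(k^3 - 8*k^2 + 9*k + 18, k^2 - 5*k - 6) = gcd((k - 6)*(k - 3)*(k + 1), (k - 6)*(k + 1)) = k^2 - 5*k - 6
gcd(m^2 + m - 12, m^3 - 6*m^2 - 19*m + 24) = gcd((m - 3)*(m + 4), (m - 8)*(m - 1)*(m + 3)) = 1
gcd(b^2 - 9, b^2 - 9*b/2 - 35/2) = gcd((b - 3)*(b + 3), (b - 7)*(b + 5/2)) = 1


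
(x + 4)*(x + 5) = x^2 + 9*x + 20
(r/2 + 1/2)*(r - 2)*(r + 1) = r^3/2 - 3*r/2 - 1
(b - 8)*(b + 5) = b^2 - 3*b - 40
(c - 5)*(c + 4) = c^2 - c - 20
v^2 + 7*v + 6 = (v + 1)*(v + 6)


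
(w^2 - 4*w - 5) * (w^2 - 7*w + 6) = w^4 - 11*w^3 + 29*w^2 + 11*w - 30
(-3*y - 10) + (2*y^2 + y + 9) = 2*y^2 - 2*y - 1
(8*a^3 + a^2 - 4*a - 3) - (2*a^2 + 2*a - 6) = 8*a^3 - a^2 - 6*a + 3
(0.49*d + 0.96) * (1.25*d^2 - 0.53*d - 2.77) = 0.6125*d^3 + 0.9403*d^2 - 1.8661*d - 2.6592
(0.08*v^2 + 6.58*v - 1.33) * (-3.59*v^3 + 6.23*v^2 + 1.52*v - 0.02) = -0.2872*v^5 - 23.1238*v^4 + 45.8897*v^3 + 1.7141*v^2 - 2.1532*v + 0.0266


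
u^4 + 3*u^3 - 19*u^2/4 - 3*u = u*(u - 3/2)*(u + 1/2)*(u + 4)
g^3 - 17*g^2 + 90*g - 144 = (g - 8)*(g - 6)*(g - 3)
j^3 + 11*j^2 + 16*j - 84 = (j - 2)*(j + 6)*(j + 7)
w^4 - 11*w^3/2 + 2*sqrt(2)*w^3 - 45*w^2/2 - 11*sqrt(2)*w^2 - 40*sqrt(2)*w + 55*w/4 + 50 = (w - 8)*(w + 5/2)*(w - sqrt(2)/2)*(w + 5*sqrt(2)/2)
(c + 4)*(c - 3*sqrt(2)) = c^2 - 3*sqrt(2)*c + 4*c - 12*sqrt(2)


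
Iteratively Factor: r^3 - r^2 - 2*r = (r)*(r^2 - r - 2) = r*(r + 1)*(r - 2)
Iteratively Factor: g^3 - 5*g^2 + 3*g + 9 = (g - 3)*(g^2 - 2*g - 3) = (g - 3)^2*(g + 1)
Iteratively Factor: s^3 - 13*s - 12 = (s + 3)*(s^2 - 3*s - 4) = (s + 1)*(s + 3)*(s - 4)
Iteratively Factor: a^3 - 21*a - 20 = (a - 5)*(a^2 + 5*a + 4) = (a - 5)*(a + 1)*(a + 4)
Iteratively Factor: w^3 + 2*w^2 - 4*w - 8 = (w + 2)*(w^2 - 4) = (w - 2)*(w + 2)*(w + 2)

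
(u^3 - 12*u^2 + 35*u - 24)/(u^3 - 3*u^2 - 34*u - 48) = (u^2 - 4*u + 3)/(u^2 + 5*u + 6)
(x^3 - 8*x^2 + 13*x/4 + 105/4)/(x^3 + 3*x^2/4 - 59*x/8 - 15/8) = 2*(2*x^2 - 11*x - 21)/(4*x^2 + 13*x + 3)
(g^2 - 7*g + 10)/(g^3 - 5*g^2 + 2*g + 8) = (g - 5)/(g^2 - 3*g - 4)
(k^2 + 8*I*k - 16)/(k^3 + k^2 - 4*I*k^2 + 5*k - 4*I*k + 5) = (k^2 + 8*I*k - 16)/(k^3 + k^2*(1 - 4*I) + k*(5 - 4*I) + 5)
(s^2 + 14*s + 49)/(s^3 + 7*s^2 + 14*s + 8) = (s^2 + 14*s + 49)/(s^3 + 7*s^2 + 14*s + 8)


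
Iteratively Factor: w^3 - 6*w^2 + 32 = (w - 4)*(w^2 - 2*w - 8) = (w - 4)^2*(w + 2)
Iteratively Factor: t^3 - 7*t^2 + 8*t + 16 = (t + 1)*(t^2 - 8*t + 16) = (t - 4)*(t + 1)*(t - 4)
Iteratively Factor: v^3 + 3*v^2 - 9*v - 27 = (v + 3)*(v^2 - 9) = (v - 3)*(v + 3)*(v + 3)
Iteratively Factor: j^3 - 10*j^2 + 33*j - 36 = (j - 3)*(j^2 - 7*j + 12) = (j - 4)*(j - 3)*(j - 3)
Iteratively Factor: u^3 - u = (u)*(u^2 - 1) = u*(u + 1)*(u - 1)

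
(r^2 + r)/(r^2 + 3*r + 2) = r/(r + 2)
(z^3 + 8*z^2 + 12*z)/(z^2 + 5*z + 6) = z*(z + 6)/(z + 3)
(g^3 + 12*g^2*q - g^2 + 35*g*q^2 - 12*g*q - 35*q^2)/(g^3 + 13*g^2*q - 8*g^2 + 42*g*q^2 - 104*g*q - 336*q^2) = (g^2 + 5*g*q - g - 5*q)/(g^2 + 6*g*q - 8*g - 48*q)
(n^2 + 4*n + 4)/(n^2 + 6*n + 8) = (n + 2)/(n + 4)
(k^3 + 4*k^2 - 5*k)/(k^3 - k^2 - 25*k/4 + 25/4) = 4*k*(k + 5)/(4*k^2 - 25)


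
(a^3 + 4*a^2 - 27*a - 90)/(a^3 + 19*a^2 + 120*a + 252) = (a^2 - 2*a - 15)/(a^2 + 13*a + 42)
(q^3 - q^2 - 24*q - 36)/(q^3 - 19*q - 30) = (q - 6)/(q - 5)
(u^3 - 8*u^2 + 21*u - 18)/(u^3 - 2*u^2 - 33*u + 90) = (u^2 - 5*u + 6)/(u^2 + u - 30)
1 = 1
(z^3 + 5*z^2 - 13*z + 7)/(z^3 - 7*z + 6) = (z^2 + 6*z - 7)/(z^2 + z - 6)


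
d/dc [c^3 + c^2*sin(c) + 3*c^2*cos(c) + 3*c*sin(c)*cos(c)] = -3*c^2*sin(c) + c^2*cos(c) + 3*c^2 + 2*c*sin(c) + 6*c*cos(c) + 3*c*cos(2*c) + 3*sin(2*c)/2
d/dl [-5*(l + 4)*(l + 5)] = -10*l - 45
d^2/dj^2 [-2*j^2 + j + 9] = -4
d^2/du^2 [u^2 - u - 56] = 2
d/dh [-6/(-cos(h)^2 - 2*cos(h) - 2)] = 12*(cos(h) + 1)*sin(h)/(cos(h)^2 + 2*cos(h) + 2)^2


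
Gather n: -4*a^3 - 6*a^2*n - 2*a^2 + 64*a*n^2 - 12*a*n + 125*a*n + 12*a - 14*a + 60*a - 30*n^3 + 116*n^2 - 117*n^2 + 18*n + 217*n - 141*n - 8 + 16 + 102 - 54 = -4*a^3 - 2*a^2 + 58*a - 30*n^3 + n^2*(64*a - 1) + n*(-6*a^2 + 113*a + 94) + 56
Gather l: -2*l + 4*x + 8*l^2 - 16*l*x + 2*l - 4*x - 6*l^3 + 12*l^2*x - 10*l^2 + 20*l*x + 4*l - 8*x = -6*l^3 + l^2*(12*x - 2) + l*(4*x + 4) - 8*x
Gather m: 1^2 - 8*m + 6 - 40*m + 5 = 12 - 48*m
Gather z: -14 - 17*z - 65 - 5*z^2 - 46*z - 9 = -5*z^2 - 63*z - 88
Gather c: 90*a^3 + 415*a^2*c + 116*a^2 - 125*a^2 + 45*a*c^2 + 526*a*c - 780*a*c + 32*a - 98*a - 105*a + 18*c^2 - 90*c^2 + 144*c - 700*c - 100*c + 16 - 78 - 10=90*a^3 - 9*a^2 - 171*a + c^2*(45*a - 72) + c*(415*a^2 - 254*a - 656) - 72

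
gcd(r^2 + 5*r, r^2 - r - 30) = r + 5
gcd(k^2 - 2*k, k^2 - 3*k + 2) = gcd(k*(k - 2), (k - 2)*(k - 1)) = k - 2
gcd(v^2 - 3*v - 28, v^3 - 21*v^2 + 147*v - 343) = v - 7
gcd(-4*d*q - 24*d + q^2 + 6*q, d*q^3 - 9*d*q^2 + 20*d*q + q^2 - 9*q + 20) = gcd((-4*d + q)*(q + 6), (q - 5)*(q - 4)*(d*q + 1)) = 1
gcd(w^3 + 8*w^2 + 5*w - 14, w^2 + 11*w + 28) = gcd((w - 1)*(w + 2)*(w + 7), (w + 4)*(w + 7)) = w + 7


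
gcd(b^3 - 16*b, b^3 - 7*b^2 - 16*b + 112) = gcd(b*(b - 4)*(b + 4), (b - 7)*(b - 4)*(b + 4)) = b^2 - 16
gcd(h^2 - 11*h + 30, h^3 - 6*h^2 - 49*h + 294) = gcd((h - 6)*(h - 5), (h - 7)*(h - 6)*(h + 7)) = h - 6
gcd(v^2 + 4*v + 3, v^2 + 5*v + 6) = v + 3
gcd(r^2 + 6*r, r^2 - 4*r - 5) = 1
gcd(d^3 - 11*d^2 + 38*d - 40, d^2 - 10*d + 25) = d - 5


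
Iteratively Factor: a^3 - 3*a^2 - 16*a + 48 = (a + 4)*(a^2 - 7*a + 12) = (a - 3)*(a + 4)*(a - 4)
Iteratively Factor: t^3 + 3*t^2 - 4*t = (t)*(t^2 + 3*t - 4) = t*(t - 1)*(t + 4)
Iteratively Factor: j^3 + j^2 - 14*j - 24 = (j - 4)*(j^2 + 5*j + 6) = (j - 4)*(j + 3)*(j + 2)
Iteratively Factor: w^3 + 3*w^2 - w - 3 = (w - 1)*(w^2 + 4*w + 3) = (w - 1)*(w + 3)*(w + 1)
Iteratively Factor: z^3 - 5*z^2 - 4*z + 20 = (z - 5)*(z^2 - 4) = (z - 5)*(z - 2)*(z + 2)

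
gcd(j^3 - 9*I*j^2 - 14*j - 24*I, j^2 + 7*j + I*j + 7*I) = j + I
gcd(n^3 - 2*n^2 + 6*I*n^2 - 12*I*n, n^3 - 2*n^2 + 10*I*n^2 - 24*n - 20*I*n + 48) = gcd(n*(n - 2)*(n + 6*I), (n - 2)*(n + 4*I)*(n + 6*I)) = n^2 + n*(-2 + 6*I) - 12*I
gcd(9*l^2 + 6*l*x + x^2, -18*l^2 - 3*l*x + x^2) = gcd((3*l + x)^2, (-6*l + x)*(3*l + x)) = 3*l + x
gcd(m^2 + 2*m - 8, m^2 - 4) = m - 2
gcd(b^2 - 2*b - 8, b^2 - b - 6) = b + 2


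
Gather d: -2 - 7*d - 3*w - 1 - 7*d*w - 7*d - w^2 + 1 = d*(-7*w - 14) - w^2 - 3*w - 2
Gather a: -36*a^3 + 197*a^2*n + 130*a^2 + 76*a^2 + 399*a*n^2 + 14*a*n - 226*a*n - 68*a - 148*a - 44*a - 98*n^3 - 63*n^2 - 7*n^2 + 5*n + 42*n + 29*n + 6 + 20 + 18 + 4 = -36*a^3 + a^2*(197*n + 206) + a*(399*n^2 - 212*n - 260) - 98*n^3 - 70*n^2 + 76*n + 48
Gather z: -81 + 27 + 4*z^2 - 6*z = 4*z^2 - 6*z - 54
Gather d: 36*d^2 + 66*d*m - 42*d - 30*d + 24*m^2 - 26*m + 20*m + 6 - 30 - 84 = 36*d^2 + d*(66*m - 72) + 24*m^2 - 6*m - 108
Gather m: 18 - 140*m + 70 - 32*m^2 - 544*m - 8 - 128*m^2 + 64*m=-160*m^2 - 620*m + 80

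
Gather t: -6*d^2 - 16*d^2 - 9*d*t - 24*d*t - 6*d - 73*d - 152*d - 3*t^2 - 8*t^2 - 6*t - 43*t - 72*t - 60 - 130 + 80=-22*d^2 - 231*d - 11*t^2 + t*(-33*d - 121) - 110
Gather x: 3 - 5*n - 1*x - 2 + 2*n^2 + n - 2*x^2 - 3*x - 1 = 2*n^2 - 4*n - 2*x^2 - 4*x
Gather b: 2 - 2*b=2 - 2*b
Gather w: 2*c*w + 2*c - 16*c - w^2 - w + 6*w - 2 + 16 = -14*c - w^2 + w*(2*c + 5) + 14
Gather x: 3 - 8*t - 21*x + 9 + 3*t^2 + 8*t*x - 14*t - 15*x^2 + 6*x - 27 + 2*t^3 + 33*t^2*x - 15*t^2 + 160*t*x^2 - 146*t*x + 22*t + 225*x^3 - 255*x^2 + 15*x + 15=2*t^3 - 12*t^2 + 225*x^3 + x^2*(160*t - 270) + x*(33*t^2 - 138*t)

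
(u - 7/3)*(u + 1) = u^2 - 4*u/3 - 7/3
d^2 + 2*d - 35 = (d - 5)*(d + 7)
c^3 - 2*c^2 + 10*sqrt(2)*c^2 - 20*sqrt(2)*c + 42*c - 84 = (c - 2)*(c + 3*sqrt(2))*(c + 7*sqrt(2))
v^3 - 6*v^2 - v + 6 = (v - 6)*(v - 1)*(v + 1)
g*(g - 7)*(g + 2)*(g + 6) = g^4 + g^3 - 44*g^2 - 84*g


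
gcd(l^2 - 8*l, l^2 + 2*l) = l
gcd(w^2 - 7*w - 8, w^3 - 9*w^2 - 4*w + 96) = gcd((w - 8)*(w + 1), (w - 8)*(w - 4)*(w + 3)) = w - 8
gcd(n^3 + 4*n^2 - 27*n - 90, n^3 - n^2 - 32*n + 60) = n^2 + n - 30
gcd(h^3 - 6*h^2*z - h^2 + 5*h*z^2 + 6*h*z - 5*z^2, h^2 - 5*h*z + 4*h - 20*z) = -h + 5*z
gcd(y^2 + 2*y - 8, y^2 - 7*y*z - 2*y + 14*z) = y - 2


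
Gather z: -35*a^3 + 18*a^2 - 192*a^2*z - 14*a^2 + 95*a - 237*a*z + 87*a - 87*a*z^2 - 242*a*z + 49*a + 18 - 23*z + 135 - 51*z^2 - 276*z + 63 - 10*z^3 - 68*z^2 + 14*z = -35*a^3 + 4*a^2 + 231*a - 10*z^3 + z^2*(-87*a - 119) + z*(-192*a^2 - 479*a - 285) + 216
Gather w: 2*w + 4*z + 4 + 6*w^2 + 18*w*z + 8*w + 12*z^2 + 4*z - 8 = 6*w^2 + w*(18*z + 10) + 12*z^2 + 8*z - 4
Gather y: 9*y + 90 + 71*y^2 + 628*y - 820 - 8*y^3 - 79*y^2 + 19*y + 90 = -8*y^3 - 8*y^2 + 656*y - 640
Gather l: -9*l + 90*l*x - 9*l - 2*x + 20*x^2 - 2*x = l*(90*x - 18) + 20*x^2 - 4*x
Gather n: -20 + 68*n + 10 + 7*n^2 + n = 7*n^2 + 69*n - 10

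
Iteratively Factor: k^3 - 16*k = (k)*(k^2 - 16) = k*(k - 4)*(k + 4)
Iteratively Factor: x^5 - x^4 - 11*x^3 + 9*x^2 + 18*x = (x - 2)*(x^4 + x^3 - 9*x^2 - 9*x) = (x - 3)*(x - 2)*(x^3 + 4*x^2 + 3*x) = (x - 3)*(x - 2)*(x + 3)*(x^2 + x) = (x - 3)*(x - 2)*(x + 1)*(x + 3)*(x)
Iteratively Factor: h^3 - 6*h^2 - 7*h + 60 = (h - 4)*(h^2 - 2*h - 15) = (h - 4)*(h + 3)*(h - 5)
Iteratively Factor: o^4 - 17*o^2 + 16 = (o - 4)*(o^3 + 4*o^2 - o - 4) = (o - 4)*(o - 1)*(o^2 + 5*o + 4) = (o - 4)*(o - 1)*(o + 4)*(o + 1)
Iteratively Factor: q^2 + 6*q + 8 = (q + 4)*(q + 2)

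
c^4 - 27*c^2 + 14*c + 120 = (c - 4)*(c - 3)*(c + 2)*(c + 5)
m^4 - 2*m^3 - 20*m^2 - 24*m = m*(m - 6)*(m + 2)^2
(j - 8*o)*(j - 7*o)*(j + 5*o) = j^3 - 10*j^2*o - 19*j*o^2 + 280*o^3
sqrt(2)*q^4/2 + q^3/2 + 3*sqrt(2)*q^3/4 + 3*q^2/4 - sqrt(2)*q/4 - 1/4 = (q/2 + 1/2)*(q - 1/2)*(q + sqrt(2)/2)*(sqrt(2)*q + sqrt(2))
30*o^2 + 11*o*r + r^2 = (5*o + r)*(6*o + r)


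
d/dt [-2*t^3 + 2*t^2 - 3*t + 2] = -6*t^2 + 4*t - 3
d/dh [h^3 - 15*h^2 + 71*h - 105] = 3*h^2 - 30*h + 71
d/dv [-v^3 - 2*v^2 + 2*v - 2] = -3*v^2 - 4*v + 2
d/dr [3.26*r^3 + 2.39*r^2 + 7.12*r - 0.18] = 9.78*r^2 + 4.78*r + 7.12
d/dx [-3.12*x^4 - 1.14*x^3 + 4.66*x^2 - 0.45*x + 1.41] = -12.48*x^3 - 3.42*x^2 + 9.32*x - 0.45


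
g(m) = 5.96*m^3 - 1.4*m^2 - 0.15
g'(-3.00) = 169.32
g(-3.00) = -173.67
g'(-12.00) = 2608.32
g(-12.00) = -10500.63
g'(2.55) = 109.12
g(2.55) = 89.57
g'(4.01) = 276.28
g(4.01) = 361.65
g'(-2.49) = 117.83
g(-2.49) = -100.84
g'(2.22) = 81.90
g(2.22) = 58.16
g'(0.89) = 11.67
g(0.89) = 2.94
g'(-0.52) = 6.29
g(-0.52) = -1.37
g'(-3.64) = 247.09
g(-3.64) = -306.14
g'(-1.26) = 31.91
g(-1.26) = -14.29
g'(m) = 17.88*m^2 - 2.8*m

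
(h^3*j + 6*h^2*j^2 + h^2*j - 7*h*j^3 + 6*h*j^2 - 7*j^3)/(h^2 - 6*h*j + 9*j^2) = j*(h^3 + 6*h^2*j + h^2 - 7*h*j^2 + 6*h*j - 7*j^2)/(h^2 - 6*h*j + 9*j^2)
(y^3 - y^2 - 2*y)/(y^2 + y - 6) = y*(y + 1)/(y + 3)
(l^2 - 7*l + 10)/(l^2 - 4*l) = (l^2 - 7*l + 10)/(l*(l - 4))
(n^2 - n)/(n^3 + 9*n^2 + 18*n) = (n - 1)/(n^2 + 9*n + 18)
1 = 1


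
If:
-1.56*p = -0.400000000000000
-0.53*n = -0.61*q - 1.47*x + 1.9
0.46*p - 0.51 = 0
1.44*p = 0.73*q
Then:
No Solution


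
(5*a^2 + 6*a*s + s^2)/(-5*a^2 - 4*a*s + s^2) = (5*a + s)/(-5*a + s)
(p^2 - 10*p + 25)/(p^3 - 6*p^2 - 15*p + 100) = 1/(p + 4)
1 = 1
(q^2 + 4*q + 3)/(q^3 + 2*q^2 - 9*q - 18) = (q + 1)/(q^2 - q - 6)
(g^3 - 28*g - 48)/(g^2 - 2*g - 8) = (g^2 - 2*g - 24)/(g - 4)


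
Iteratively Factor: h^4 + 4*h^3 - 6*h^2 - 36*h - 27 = (h + 3)*(h^3 + h^2 - 9*h - 9) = (h - 3)*(h + 3)*(h^2 + 4*h + 3) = (h - 3)*(h + 1)*(h + 3)*(h + 3)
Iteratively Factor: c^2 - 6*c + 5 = (c - 5)*(c - 1)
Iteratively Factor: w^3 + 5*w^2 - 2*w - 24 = (w + 3)*(w^2 + 2*w - 8) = (w - 2)*(w + 3)*(w + 4)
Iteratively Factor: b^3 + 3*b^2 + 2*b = (b + 2)*(b^2 + b) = (b + 1)*(b + 2)*(b)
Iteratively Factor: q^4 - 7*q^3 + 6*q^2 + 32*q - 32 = (q - 4)*(q^3 - 3*q^2 - 6*q + 8) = (q - 4)*(q + 2)*(q^2 - 5*q + 4) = (q - 4)*(q - 1)*(q + 2)*(q - 4)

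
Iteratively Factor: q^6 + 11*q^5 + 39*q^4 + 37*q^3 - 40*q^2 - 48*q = (q + 4)*(q^5 + 7*q^4 + 11*q^3 - 7*q^2 - 12*q) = (q + 4)^2*(q^4 + 3*q^3 - q^2 - 3*q) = q*(q + 4)^2*(q^3 + 3*q^2 - q - 3) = q*(q + 1)*(q + 4)^2*(q^2 + 2*q - 3) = q*(q + 1)*(q + 3)*(q + 4)^2*(q - 1)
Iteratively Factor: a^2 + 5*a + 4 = (a + 1)*(a + 4)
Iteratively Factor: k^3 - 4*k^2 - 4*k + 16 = (k - 4)*(k^2 - 4) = (k - 4)*(k - 2)*(k + 2)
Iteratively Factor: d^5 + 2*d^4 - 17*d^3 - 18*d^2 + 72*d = (d)*(d^4 + 2*d^3 - 17*d^2 - 18*d + 72) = d*(d + 3)*(d^3 - d^2 - 14*d + 24) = d*(d - 2)*(d + 3)*(d^2 + d - 12) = d*(d - 2)*(d + 3)*(d + 4)*(d - 3)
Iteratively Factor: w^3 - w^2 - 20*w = (w - 5)*(w^2 + 4*w) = (w - 5)*(w + 4)*(w)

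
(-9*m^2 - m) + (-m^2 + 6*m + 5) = -10*m^2 + 5*m + 5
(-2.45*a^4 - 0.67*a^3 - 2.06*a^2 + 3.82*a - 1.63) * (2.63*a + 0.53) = -6.4435*a^5 - 3.0606*a^4 - 5.7729*a^3 + 8.9548*a^2 - 2.2623*a - 0.8639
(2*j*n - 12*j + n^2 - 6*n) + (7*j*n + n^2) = 9*j*n - 12*j + 2*n^2 - 6*n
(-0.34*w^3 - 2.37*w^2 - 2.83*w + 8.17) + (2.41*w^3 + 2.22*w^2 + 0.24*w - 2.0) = 2.07*w^3 - 0.15*w^2 - 2.59*w + 6.17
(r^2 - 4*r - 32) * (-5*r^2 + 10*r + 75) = -5*r^4 + 30*r^3 + 195*r^2 - 620*r - 2400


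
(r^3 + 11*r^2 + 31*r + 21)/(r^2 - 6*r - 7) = (r^2 + 10*r + 21)/(r - 7)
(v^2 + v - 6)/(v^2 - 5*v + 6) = (v + 3)/(v - 3)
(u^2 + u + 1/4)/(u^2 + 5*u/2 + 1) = (u + 1/2)/(u + 2)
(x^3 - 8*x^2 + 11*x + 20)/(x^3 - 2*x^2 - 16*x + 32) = (x^2 - 4*x - 5)/(x^2 + 2*x - 8)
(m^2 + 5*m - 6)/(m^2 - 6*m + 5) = (m + 6)/(m - 5)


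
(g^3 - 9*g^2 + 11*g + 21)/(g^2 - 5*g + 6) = (g^2 - 6*g - 7)/(g - 2)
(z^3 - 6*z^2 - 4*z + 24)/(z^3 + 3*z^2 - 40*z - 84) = (z - 2)/(z + 7)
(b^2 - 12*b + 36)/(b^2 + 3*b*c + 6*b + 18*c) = (b^2 - 12*b + 36)/(b^2 + 3*b*c + 6*b + 18*c)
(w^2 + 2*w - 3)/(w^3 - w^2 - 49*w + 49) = (w + 3)/(w^2 - 49)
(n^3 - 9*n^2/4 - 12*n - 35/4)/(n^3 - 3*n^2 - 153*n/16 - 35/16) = 4*(n + 1)/(4*n + 1)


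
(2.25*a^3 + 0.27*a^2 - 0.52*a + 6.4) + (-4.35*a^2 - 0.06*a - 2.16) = 2.25*a^3 - 4.08*a^2 - 0.58*a + 4.24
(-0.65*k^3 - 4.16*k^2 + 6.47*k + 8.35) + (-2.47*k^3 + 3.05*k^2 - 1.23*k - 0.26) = -3.12*k^3 - 1.11*k^2 + 5.24*k + 8.09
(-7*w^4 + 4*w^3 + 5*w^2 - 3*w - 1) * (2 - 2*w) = 14*w^5 - 22*w^4 - 2*w^3 + 16*w^2 - 4*w - 2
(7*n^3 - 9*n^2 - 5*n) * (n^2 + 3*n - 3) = 7*n^5 + 12*n^4 - 53*n^3 + 12*n^2 + 15*n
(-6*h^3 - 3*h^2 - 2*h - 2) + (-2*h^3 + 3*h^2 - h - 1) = -8*h^3 - 3*h - 3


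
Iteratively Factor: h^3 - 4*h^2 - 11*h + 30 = (h - 2)*(h^2 - 2*h - 15) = (h - 5)*(h - 2)*(h + 3)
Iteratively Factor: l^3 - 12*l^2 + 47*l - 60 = (l - 5)*(l^2 - 7*l + 12) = (l - 5)*(l - 4)*(l - 3)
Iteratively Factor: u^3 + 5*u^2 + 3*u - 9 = (u - 1)*(u^2 + 6*u + 9) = (u - 1)*(u + 3)*(u + 3)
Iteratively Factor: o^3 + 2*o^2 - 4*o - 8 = (o + 2)*(o^2 - 4) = (o - 2)*(o + 2)*(o + 2)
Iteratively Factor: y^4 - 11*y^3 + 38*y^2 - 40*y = (y - 2)*(y^3 - 9*y^2 + 20*y) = y*(y - 2)*(y^2 - 9*y + 20) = y*(y - 5)*(y - 2)*(y - 4)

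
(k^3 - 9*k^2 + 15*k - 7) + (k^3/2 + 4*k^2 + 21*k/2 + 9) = 3*k^3/2 - 5*k^2 + 51*k/2 + 2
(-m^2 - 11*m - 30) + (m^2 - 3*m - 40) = -14*m - 70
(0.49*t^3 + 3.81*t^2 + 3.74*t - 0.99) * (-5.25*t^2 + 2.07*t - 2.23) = -2.5725*t^5 - 18.9882*t^4 - 12.841*t^3 + 4.443*t^2 - 10.3895*t + 2.2077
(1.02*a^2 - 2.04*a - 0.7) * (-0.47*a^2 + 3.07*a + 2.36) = -0.4794*a^4 + 4.0902*a^3 - 3.5266*a^2 - 6.9634*a - 1.652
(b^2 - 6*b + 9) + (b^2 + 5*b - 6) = 2*b^2 - b + 3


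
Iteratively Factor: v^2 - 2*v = (v)*(v - 2)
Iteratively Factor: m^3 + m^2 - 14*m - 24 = (m - 4)*(m^2 + 5*m + 6) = (m - 4)*(m + 3)*(m + 2)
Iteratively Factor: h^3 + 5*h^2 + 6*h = (h + 2)*(h^2 + 3*h) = h*(h + 2)*(h + 3)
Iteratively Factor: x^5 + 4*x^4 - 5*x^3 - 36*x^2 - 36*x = (x + 2)*(x^4 + 2*x^3 - 9*x^2 - 18*x) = (x + 2)^2*(x^3 - 9*x) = (x - 3)*(x + 2)^2*(x^2 + 3*x) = (x - 3)*(x + 2)^2*(x + 3)*(x)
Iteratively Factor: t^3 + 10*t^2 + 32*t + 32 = (t + 2)*(t^2 + 8*t + 16) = (t + 2)*(t + 4)*(t + 4)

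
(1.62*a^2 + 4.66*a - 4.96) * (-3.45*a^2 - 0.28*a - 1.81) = -5.589*a^4 - 16.5306*a^3 + 12.875*a^2 - 7.0458*a + 8.9776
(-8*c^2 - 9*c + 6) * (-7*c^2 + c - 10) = 56*c^4 + 55*c^3 + 29*c^2 + 96*c - 60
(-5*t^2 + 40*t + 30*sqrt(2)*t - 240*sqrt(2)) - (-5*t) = -5*t^2 + 30*sqrt(2)*t + 45*t - 240*sqrt(2)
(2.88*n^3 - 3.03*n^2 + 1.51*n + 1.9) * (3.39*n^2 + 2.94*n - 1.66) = 9.7632*n^5 - 1.8045*n^4 - 8.5701*n^3 + 15.9102*n^2 + 3.0794*n - 3.154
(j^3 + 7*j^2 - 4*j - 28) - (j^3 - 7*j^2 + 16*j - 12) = 14*j^2 - 20*j - 16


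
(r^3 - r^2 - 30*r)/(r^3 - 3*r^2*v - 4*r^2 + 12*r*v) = (r^2 - r - 30)/(r^2 - 3*r*v - 4*r + 12*v)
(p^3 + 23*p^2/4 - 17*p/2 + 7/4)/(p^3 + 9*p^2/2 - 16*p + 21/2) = (4*p - 1)/(2*(2*p - 3))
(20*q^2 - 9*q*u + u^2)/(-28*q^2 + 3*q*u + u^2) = (-5*q + u)/(7*q + u)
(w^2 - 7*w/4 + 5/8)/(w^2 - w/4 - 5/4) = (w - 1/2)/(w + 1)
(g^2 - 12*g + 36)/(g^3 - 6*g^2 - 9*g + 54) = (g - 6)/(g^2 - 9)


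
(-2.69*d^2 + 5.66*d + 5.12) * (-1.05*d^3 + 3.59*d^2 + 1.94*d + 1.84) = 2.8245*d^5 - 15.6001*d^4 + 9.7248*d^3 + 24.4116*d^2 + 20.3472*d + 9.4208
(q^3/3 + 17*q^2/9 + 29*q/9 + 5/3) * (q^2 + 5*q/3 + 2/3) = q^5/3 + 22*q^4/9 + 178*q^3/27 + 224*q^2/27 + 133*q/27 + 10/9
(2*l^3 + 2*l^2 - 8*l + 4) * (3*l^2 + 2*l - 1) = 6*l^5 + 10*l^4 - 22*l^3 - 6*l^2 + 16*l - 4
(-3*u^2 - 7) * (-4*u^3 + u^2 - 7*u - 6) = 12*u^5 - 3*u^4 + 49*u^3 + 11*u^2 + 49*u + 42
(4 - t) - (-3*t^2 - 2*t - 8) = 3*t^2 + t + 12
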